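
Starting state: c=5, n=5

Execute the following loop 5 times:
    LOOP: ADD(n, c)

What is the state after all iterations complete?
c=5, n=30

Iteration trace:
Start: c=5, n=5
After iteration 1: c=5, n=10
After iteration 2: c=5, n=15
After iteration 3: c=5, n=20
After iteration 4: c=5, n=25
After iteration 5: c=5, n=30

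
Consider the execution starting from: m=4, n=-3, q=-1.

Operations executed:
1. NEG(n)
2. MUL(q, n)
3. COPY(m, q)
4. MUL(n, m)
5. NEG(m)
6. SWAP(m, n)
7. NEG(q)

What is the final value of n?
n = 3

Tracing execution:
Step 1: NEG(n) → n = 3
Step 2: MUL(q, n) → n = 3
Step 3: COPY(m, q) → n = 3
Step 4: MUL(n, m) → n = -9
Step 5: NEG(m) → n = -9
Step 6: SWAP(m, n) → n = 3
Step 7: NEG(q) → n = 3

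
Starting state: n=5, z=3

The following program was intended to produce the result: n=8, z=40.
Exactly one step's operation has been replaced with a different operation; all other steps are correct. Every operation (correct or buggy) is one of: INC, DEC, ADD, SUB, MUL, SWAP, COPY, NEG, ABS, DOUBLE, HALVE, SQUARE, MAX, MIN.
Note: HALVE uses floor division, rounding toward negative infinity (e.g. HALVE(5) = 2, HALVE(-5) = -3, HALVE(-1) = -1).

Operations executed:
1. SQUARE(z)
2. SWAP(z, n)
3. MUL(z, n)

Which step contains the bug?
Step 1

Trace with buggy code:
Initial: n=5, z=3
After step 1: n=5, z=9
After step 2: n=9, z=5
After step 3: n=9, z=45
Actual final n=9, z=45 ≠ expected n=8, z=40.
Step 1 is the only position where a single-operation replacement can produce the expected result.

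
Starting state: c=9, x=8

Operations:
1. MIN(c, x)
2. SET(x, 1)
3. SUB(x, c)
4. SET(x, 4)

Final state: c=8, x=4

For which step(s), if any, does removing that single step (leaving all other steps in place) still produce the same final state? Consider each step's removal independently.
Step(s) 2, 3

Testing removal of each single step:
Without step 1: final = c=9, x=4 (different)
Without step 2: final = c=8, x=4 (same)
Without step 3: final = c=8, x=4 (same)
Without step 4: final = c=8, x=-7 (different)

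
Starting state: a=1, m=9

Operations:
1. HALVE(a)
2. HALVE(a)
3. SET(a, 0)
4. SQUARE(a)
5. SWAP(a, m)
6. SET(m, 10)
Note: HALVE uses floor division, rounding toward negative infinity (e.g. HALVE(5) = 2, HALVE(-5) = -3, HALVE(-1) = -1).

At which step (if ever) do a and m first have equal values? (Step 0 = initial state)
Never

a and m never become equal during execution.

Comparing values at each step:
Initial: a=1, m=9
After step 1: a=0, m=9
After step 2: a=0, m=9
After step 3: a=0, m=9
After step 4: a=0, m=9
After step 5: a=9, m=0
After step 6: a=9, m=10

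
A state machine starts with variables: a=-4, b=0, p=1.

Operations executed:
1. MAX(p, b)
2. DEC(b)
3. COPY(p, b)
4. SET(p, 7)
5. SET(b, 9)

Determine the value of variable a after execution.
a = -4

Tracing execution:
Step 1: MAX(p, b) → a = -4
Step 2: DEC(b) → a = -4
Step 3: COPY(p, b) → a = -4
Step 4: SET(p, 7) → a = -4
Step 5: SET(b, 9) → a = -4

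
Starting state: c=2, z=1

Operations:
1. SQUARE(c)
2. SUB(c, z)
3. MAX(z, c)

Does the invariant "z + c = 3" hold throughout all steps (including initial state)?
No, violated after step 1

The invariant is violated after step 1.

State at each step:
Initial: c=2, z=1
After step 1: c=4, z=1
After step 2: c=3, z=1
After step 3: c=3, z=3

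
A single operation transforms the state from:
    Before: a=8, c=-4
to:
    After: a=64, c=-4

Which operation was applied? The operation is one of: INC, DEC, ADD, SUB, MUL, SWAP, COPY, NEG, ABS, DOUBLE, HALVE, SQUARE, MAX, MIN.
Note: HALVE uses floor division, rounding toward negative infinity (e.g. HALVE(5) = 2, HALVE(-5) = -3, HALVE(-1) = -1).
SQUARE(a)

Analyzing the change:
Before: a=8, c=-4
After: a=64, c=-4
Variable a changed from 8 to 64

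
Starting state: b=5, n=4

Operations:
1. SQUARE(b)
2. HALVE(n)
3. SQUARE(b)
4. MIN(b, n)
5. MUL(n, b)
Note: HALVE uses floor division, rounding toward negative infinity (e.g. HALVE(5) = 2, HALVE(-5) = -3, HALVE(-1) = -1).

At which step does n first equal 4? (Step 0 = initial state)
Step 0

Tracing n:
Initial: n = 4 ← first occurrence
After step 1: n = 4
After step 2: n = 2
After step 3: n = 2
After step 4: n = 2
After step 5: n = 4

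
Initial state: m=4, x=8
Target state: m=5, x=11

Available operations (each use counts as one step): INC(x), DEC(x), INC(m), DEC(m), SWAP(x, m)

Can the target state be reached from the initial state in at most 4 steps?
Yes

Path (4 steps): INC(x) → INC(x) → INC(x) → INC(m)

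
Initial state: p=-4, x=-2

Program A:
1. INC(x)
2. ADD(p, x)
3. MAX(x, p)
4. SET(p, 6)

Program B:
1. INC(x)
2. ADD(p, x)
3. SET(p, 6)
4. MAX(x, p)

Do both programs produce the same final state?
No

Program A final state: p=6, x=-1
Program B final state: p=6, x=6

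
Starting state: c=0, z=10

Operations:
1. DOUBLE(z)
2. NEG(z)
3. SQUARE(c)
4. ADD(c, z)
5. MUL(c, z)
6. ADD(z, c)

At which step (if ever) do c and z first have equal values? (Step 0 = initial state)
Step 4

c and z first become equal after step 4.

Comparing values at each step:
Initial: c=0, z=10
After step 1: c=0, z=20
After step 2: c=0, z=-20
After step 3: c=0, z=-20
After step 4: c=-20, z=-20 ← equal!
After step 5: c=400, z=-20
After step 6: c=400, z=380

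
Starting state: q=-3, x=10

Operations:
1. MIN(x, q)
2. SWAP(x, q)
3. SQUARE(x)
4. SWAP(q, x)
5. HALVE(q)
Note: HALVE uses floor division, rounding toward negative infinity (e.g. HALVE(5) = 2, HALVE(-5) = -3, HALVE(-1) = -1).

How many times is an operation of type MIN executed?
1

Counting MIN operations:
Step 1: MIN(x, q) ← MIN
Total: 1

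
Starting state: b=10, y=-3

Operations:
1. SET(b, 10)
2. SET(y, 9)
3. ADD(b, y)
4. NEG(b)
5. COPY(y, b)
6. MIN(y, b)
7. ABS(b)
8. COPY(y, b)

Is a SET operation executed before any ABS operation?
Yes

First SET: step 1
First ABS: step 7
Since 1 < 7, SET comes first.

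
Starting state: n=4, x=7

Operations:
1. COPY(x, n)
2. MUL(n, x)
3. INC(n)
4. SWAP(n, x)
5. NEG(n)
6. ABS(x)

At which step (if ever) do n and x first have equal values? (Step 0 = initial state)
Step 1

n and x first become equal after step 1.

Comparing values at each step:
Initial: n=4, x=7
After step 1: n=4, x=4 ← equal!
After step 2: n=16, x=4
After step 3: n=17, x=4
After step 4: n=4, x=17
After step 5: n=-4, x=17
After step 6: n=-4, x=17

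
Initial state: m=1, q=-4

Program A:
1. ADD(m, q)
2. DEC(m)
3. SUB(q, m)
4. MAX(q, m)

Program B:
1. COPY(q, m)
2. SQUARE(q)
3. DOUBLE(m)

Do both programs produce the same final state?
No

Program A final state: m=-4, q=0
Program B final state: m=2, q=1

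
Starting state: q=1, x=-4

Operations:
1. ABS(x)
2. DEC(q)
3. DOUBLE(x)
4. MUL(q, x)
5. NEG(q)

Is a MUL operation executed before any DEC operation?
No

First MUL: step 4
First DEC: step 2
Since 4 > 2, DEC comes first.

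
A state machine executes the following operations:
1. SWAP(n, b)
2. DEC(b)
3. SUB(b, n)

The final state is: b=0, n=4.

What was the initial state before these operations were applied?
b=4, n=5

Working backwards:
Final state: b=0, n=4
Before step 3 (SUB(b, n)): b=4, n=4
Before step 2 (DEC(b)): b=5, n=4
Before step 1 (SWAP(n, b)): b=4, n=5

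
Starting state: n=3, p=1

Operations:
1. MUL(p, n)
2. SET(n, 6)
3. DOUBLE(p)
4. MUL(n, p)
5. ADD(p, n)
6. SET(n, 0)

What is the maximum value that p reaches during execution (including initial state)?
42

Values of p at each step:
Initial: p = 1
After step 1: p = 3
After step 2: p = 3
After step 3: p = 6
After step 4: p = 6
After step 5: p = 42 ← maximum
After step 6: p = 42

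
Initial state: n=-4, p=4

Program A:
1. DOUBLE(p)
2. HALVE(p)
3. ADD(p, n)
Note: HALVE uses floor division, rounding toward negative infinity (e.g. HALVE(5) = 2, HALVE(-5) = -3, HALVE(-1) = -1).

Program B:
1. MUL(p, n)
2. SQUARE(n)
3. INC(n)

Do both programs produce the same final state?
No

Program A final state: n=-4, p=0
Program B final state: n=17, p=-16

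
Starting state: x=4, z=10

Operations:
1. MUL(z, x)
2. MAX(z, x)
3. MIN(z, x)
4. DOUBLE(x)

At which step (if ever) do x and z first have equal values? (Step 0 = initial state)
Step 3

x and z first become equal after step 3.

Comparing values at each step:
Initial: x=4, z=10
After step 1: x=4, z=40
After step 2: x=4, z=40
After step 3: x=4, z=4 ← equal!
After step 4: x=8, z=4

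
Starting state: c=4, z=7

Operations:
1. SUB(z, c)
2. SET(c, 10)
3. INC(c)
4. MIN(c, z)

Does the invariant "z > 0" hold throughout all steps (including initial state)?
Yes

The invariant holds at every step.

State at each step:
Initial: c=4, z=7
After step 1: c=4, z=3
After step 2: c=10, z=3
After step 3: c=11, z=3
After step 4: c=3, z=3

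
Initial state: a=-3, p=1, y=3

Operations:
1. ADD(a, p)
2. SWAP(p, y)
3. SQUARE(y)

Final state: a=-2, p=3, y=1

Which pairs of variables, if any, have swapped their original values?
(p, y)

Comparing initial and final values:
p: 1 → 3
a: -3 → -2
y: 3 → 1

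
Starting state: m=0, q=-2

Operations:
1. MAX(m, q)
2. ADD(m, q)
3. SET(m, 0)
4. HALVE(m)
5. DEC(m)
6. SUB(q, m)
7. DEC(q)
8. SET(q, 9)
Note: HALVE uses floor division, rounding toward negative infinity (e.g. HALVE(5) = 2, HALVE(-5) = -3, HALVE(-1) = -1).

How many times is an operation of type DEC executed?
2

Counting DEC operations:
Step 5: DEC(m) ← DEC
Step 7: DEC(q) ← DEC
Total: 2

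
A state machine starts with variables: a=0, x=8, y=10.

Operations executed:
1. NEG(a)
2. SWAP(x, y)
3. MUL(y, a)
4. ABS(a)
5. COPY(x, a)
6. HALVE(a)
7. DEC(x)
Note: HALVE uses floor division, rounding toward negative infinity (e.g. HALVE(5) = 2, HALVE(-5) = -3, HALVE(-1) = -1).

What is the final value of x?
x = -1

Tracing execution:
Step 1: NEG(a) → x = 8
Step 2: SWAP(x, y) → x = 10
Step 3: MUL(y, a) → x = 10
Step 4: ABS(a) → x = 10
Step 5: COPY(x, a) → x = 0
Step 6: HALVE(a) → x = 0
Step 7: DEC(x) → x = -1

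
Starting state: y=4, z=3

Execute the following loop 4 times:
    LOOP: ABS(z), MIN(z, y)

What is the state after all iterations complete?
y=4, z=3

Iteration trace:
Start: y=4, z=3
After iteration 1: y=4, z=3
After iteration 2: y=4, z=3
After iteration 3: y=4, z=3
After iteration 4: y=4, z=3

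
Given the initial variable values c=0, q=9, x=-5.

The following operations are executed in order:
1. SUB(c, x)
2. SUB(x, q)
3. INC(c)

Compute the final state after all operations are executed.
{c: 6, q: 9, x: -14}

Step-by-step execution:
Initial: c=0, q=9, x=-5
After step 1 (SUB(c, x)): c=5, q=9, x=-5
After step 2 (SUB(x, q)): c=5, q=9, x=-14
After step 3 (INC(c)): c=6, q=9, x=-14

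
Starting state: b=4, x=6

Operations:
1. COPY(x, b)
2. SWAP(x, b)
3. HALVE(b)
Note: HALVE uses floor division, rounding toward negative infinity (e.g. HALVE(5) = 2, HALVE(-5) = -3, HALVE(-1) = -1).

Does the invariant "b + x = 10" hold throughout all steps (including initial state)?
No, violated after step 1

The invariant is violated after step 1.

State at each step:
Initial: b=4, x=6
After step 1: b=4, x=4
After step 2: b=4, x=4
After step 3: b=2, x=4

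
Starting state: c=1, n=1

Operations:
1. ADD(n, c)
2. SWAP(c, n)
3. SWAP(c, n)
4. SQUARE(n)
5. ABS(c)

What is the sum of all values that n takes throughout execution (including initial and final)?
14

Values of n at each step:
Initial: n = 1
After step 1: n = 2
After step 2: n = 1
After step 3: n = 2
After step 4: n = 4
After step 5: n = 4
Sum = 1 + 2 + 1 + 2 + 4 + 4 = 14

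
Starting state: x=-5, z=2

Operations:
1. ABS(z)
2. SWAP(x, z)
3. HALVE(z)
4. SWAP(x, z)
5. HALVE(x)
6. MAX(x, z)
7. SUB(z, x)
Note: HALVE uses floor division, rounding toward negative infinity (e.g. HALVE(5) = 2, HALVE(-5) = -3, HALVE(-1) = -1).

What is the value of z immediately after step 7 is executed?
z = 0

Tracing z through execution:
Initial: z = 2
After step 1 (ABS(z)): z = 2
After step 2 (SWAP(x, z)): z = -5
After step 3 (HALVE(z)): z = -3
After step 4 (SWAP(x, z)): z = 2
After step 5 (HALVE(x)): z = 2
After step 6 (MAX(x, z)): z = 2
After step 7 (SUB(z, x)): z = 0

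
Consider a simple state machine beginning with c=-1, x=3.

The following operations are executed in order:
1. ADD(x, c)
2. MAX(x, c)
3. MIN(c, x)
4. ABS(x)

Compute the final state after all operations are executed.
{c: -1, x: 2}

Step-by-step execution:
Initial: c=-1, x=3
After step 1 (ADD(x, c)): c=-1, x=2
After step 2 (MAX(x, c)): c=-1, x=2
After step 3 (MIN(c, x)): c=-1, x=2
After step 4 (ABS(x)): c=-1, x=2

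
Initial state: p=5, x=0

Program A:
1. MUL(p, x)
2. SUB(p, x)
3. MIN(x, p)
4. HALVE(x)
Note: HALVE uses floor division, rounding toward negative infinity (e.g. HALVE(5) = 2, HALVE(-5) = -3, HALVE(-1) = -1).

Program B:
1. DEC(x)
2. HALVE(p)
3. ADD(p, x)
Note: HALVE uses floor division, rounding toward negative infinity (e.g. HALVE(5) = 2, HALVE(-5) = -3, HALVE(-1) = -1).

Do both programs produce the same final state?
No

Program A final state: p=0, x=0
Program B final state: p=1, x=-1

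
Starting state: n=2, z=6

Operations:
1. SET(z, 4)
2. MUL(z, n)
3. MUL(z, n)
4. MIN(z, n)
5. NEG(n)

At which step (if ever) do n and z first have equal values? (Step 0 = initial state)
Step 4

n and z first become equal after step 4.

Comparing values at each step:
Initial: n=2, z=6
After step 1: n=2, z=4
After step 2: n=2, z=8
After step 3: n=2, z=16
After step 4: n=2, z=2 ← equal!
After step 5: n=-2, z=2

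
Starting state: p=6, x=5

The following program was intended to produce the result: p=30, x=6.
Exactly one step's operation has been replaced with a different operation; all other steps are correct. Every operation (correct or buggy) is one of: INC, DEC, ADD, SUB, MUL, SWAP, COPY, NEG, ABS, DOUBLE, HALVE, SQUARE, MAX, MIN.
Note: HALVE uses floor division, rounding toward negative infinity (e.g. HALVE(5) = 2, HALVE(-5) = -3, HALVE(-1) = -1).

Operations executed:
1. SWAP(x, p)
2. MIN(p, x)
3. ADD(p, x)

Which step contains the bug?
Step 3

Trace with buggy code:
Initial: p=6, x=5
After step 1: p=5, x=6
After step 2: p=5, x=6
After step 3: p=11, x=6
Actual final p=11, x=6 ≠ expected p=30, x=6.
Step 3 is the only position where a single-operation replacement can produce the expected result.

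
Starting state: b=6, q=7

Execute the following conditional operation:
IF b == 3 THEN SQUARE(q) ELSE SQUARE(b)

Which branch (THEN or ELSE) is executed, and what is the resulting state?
Branch: ELSE, Final state: b=36, q=7

Evaluating condition: b == 3
b = 6
Condition is False, so ELSE branch executes
After SQUARE(b): b=36, q=7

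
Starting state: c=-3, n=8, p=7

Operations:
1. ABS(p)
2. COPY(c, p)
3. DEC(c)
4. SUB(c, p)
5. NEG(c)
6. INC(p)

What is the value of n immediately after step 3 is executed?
n = 8

Tracing n through execution:
Initial: n = 8
After step 1 (ABS(p)): n = 8
After step 2 (COPY(c, p)): n = 8
After step 3 (DEC(c)): n = 8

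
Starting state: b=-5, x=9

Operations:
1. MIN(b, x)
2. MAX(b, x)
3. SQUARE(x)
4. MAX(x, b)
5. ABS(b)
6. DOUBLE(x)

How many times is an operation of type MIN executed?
1

Counting MIN operations:
Step 1: MIN(b, x) ← MIN
Total: 1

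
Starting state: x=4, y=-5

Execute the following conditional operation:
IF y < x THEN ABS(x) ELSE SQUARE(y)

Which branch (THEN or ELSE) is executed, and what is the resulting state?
Branch: THEN, Final state: x=4, y=-5

Evaluating condition: y < x
y = -5, x = 4
Condition is True, so THEN branch executes
After ABS(x): x=4, y=-5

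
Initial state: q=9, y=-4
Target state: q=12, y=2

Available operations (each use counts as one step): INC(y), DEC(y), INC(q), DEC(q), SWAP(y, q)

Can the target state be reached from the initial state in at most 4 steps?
No

The target state cannot be reached within 4 steps.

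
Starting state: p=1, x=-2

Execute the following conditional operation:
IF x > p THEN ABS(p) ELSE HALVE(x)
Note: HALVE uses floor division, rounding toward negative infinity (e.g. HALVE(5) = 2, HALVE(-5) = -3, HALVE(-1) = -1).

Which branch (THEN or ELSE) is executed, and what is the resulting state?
Branch: ELSE, Final state: p=1, x=-1

Evaluating condition: x > p
x = -2, p = 1
Condition is False, so ELSE branch executes
After HALVE(x): p=1, x=-1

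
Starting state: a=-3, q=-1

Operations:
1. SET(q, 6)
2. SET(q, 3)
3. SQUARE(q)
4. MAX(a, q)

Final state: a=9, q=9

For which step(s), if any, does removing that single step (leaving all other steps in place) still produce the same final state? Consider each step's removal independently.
Step(s) 1

Testing removal of each single step:
Without step 1: final = a=9, q=9 (same)
Without step 2: final = a=36, q=36 (different)
Without step 3: final = a=3, q=3 (different)
Without step 4: final = a=-3, q=9 (different)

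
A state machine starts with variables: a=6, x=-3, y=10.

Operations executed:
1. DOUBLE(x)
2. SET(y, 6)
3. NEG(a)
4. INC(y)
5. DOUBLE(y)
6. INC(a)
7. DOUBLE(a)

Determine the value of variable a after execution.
a = -10

Tracing execution:
Step 1: DOUBLE(x) → a = 6
Step 2: SET(y, 6) → a = 6
Step 3: NEG(a) → a = -6
Step 4: INC(y) → a = -6
Step 5: DOUBLE(y) → a = -6
Step 6: INC(a) → a = -5
Step 7: DOUBLE(a) → a = -10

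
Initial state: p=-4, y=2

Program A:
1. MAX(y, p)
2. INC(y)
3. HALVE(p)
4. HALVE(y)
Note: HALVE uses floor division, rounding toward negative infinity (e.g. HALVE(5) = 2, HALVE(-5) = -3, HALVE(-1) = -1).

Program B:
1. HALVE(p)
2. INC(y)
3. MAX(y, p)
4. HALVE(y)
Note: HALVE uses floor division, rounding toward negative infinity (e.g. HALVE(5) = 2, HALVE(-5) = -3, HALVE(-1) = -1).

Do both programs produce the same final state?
Yes

Program A final state: p=-2, y=1
Program B final state: p=-2, y=1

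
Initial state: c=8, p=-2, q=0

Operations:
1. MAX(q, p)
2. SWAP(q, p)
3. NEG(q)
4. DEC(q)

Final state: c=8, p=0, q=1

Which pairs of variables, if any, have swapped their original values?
None

Comparing initial and final values:
q: 0 → 1
c: 8 → 8
p: -2 → 0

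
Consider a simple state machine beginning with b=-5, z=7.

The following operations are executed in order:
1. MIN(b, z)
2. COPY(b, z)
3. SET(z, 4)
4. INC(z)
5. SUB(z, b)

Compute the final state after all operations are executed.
{b: 7, z: -2}

Step-by-step execution:
Initial: b=-5, z=7
After step 1 (MIN(b, z)): b=-5, z=7
After step 2 (COPY(b, z)): b=7, z=7
After step 3 (SET(z, 4)): b=7, z=4
After step 4 (INC(z)): b=7, z=5
After step 5 (SUB(z, b)): b=7, z=-2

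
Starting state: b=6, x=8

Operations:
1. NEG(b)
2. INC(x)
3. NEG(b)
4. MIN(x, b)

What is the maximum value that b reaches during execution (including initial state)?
6

Values of b at each step:
Initial: b = 6 ← maximum
After step 1: b = -6
After step 2: b = -6
After step 3: b = 6
After step 4: b = 6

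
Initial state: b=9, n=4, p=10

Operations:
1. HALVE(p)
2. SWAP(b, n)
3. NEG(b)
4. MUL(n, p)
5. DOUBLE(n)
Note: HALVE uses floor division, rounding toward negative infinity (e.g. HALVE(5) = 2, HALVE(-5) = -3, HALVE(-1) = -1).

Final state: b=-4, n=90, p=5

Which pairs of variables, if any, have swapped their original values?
None

Comparing initial and final values:
p: 10 → 5
b: 9 → -4
n: 4 → 90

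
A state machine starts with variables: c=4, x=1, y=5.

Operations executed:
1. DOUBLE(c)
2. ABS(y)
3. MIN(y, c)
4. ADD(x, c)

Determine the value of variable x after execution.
x = 9

Tracing execution:
Step 1: DOUBLE(c) → x = 1
Step 2: ABS(y) → x = 1
Step 3: MIN(y, c) → x = 1
Step 4: ADD(x, c) → x = 9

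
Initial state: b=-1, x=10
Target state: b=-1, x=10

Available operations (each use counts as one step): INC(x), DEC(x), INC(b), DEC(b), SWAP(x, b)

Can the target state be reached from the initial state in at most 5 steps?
Yes

Path (0 steps): 0 steps (already at target)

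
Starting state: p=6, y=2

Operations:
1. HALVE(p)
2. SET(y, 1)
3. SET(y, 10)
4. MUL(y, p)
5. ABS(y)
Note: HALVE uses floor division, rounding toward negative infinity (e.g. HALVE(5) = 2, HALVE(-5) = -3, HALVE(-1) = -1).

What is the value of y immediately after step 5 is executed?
y = 30

Tracing y through execution:
Initial: y = 2
After step 1 (HALVE(p)): y = 2
After step 2 (SET(y, 1)): y = 1
After step 3 (SET(y, 10)): y = 10
After step 4 (MUL(y, p)): y = 30
After step 5 (ABS(y)): y = 30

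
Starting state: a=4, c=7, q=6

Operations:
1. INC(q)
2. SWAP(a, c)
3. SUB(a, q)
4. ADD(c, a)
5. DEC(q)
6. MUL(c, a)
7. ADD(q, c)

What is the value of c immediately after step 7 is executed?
c = 0

Tracing c through execution:
Initial: c = 7
After step 1 (INC(q)): c = 7
After step 2 (SWAP(a, c)): c = 4
After step 3 (SUB(a, q)): c = 4
After step 4 (ADD(c, a)): c = 4
After step 5 (DEC(q)): c = 4
After step 6 (MUL(c, a)): c = 0
After step 7 (ADD(q, c)): c = 0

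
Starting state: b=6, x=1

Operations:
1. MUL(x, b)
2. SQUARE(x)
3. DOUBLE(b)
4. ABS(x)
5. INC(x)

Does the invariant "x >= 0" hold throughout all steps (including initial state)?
Yes

The invariant holds at every step.

State at each step:
Initial: b=6, x=1
After step 1: b=6, x=6
After step 2: b=6, x=36
After step 3: b=12, x=36
After step 4: b=12, x=36
After step 5: b=12, x=37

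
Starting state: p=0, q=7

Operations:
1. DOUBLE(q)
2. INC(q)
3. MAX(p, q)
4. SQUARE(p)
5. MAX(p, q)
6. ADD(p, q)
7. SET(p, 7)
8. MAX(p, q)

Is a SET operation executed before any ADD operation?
No

First SET: step 7
First ADD: step 6
Since 7 > 6, ADD comes first.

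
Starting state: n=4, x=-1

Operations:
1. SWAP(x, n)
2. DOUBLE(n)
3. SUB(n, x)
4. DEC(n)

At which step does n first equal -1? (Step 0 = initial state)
Step 1

Tracing n:
Initial: n = 4
After step 1: n = -1 ← first occurrence
After step 2: n = -2
After step 3: n = -6
After step 4: n = -7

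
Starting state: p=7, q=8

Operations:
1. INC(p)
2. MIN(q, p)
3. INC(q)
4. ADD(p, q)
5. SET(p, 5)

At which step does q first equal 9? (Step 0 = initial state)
Step 3

Tracing q:
Initial: q = 8
After step 1: q = 8
After step 2: q = 8
After step 3: q = 9 ← first occurrence
After step 4: q = 9
After step 5: q = 9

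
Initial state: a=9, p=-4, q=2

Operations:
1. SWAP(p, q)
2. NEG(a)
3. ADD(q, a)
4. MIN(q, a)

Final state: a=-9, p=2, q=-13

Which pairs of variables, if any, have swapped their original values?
None

Comparing initial and final values:
q: 2 → -13
a: 9 → -9
p: -4 → 2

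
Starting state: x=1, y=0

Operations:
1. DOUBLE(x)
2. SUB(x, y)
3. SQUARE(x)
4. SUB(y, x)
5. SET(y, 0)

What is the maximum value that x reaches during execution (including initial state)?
4

Values of x at each step:
Initial: x = 1
After step 1: x = 2
After step 2: x = 2
After step 3: x = 4 ← maximum
After step 4: x = 4
After step 5: x = 4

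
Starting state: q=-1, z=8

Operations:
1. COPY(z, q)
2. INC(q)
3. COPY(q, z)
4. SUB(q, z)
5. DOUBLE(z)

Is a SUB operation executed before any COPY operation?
No

First SUB: step 4
First COPY: step 1
Since 4 > 1, COPY comes first.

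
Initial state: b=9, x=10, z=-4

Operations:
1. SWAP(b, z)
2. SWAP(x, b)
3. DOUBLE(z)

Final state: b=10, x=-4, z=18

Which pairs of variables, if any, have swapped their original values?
None

Comparing initial and final values:
x: 10 → -4
z: -4 → 18
b: 9 → 10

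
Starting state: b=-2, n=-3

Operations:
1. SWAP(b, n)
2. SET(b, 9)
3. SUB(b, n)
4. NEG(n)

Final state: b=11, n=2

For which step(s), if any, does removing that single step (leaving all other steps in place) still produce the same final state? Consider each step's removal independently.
None - removing any single step changes the final result

Testing removal of each single step:
Without step 1: final = b=12, n=3 (different)
Without step 2: final = b=-1, n=2 (different)
Without step 3: final = b=9, n=2 (different)
Without step 4: final = b=11, n=-2 (different)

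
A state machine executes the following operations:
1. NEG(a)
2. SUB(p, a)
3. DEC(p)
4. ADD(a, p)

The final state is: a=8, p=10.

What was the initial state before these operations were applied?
a=2, p=9

Working backwards:
Final state: a=8, p=10
Before step 4 (ADD(a, p)): a=-2, p=10
Before step 3 (DEC(p)): a=-2, p=11
Before step 2 (SUB(p, a)): a=-2, p=9
Before step 1 (NEG(a)): a=2, p=9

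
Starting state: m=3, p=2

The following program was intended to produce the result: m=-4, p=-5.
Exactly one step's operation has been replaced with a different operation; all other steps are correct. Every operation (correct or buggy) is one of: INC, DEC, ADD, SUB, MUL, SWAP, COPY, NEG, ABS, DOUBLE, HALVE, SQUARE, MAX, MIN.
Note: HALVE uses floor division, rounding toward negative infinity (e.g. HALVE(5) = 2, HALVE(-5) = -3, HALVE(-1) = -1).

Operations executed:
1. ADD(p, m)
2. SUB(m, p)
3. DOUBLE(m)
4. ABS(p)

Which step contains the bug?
Step 4

Trace with buggy code:
Initial: m=3, p=2
After step 1: m=3, p=5
After step 2: m=-2, p=5
After step 3: m=-4, p=5
After step 4: m=-4, p=5
Actual final m=-4, p=5 ≠ expected m=-4, p=-5.
Step 4 is the only position where a single-operation replacement can produce the expected result.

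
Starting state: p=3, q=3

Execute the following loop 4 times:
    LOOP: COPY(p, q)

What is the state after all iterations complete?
p=3, q=3

Iteration trace:
Start: p=3, q=3
After iteration 1: p=3, q=3
After iteration 2: p=3, q=3
After iteration 3: p=3, q=3
After iteration 4: p=3, q=3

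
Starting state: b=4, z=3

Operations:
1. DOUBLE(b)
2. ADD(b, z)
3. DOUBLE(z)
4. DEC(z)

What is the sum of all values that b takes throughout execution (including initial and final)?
45

Values of b at each step:
Initial: b = 4
After step 1: b = 8
After step 2: b = 11
After step 3: b = 11
After step 4: b = 11
Sum = 4 + 8 + 11 + 11 + 11 = 45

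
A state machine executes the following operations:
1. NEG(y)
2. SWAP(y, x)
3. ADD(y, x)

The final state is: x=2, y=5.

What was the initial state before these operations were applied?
x=3, y=-2

Working backwards:
Final state: x=2, y=5
Before step 3 (ADD(y, x)): x=2, y=3
Before step 2 (SWAP(y, x)): x=3, y=2
Before step 1 (NEG(y)): x=3, y=-2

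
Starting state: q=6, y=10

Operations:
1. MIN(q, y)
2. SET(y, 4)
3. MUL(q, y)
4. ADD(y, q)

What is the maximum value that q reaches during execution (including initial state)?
24

Values of q at each step:
Initial: q = 6
After step 1: q = 6
After step 2: q = 6
After step 3: q = 24 ← maximum
After step 4: q = 24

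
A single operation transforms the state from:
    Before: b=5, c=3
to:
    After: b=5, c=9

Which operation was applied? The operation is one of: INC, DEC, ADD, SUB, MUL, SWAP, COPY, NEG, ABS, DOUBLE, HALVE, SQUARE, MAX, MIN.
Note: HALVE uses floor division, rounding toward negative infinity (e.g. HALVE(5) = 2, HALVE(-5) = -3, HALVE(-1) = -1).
SQUARE(c)

Analyzing the change:
Before: b=5, c=3
After: b=5, c=9
Variable c changed from 3 to 9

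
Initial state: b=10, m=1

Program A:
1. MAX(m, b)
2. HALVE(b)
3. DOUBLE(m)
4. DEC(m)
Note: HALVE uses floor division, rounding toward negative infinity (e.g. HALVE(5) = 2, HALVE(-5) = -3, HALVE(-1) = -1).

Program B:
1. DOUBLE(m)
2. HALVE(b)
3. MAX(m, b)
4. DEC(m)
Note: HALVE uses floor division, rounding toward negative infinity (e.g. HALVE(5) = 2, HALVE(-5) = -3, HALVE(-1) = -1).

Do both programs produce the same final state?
No

Program A final state: b=5, m=19
Program B final state: b=5, m=4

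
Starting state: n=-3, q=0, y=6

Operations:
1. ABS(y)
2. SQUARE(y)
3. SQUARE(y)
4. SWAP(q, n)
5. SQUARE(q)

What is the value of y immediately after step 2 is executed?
y = 36

Tracing y through execution:
Initial: y = 6
After step 1 (ABS(y)): y = 6
After step 2 (SQUARE(y)): y = 36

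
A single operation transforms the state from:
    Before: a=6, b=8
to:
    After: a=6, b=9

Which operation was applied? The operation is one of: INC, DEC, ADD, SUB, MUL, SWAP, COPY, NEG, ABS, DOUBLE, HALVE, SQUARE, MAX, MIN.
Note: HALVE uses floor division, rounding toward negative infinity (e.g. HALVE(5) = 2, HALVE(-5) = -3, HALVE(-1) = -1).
INC(b)

Analyzing the change:
Before: a=6, b=8
After: a=6, b=9
Variable b changed from 8 to 9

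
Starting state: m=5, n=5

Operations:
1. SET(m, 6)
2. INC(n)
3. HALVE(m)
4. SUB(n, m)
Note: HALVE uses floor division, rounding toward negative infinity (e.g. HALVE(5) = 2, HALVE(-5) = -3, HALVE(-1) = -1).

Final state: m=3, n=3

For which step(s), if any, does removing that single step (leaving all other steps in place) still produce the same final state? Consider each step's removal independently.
None - removing any single step changes the final result

Testing removal of each single step:
Without step 1: final = m=2, n=4 (different)
Without step 2: final = m=3, n=2 (different)
Without step 3: final = m=6, n=0 (different)
Without step 4: final = m=3, n=6 (different)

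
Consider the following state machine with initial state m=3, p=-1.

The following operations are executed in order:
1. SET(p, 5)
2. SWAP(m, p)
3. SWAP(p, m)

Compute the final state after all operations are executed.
{m: 3, p: 5}

Step-by-step execution:
Initial: m=3, p=-1
After step 1 (SET(p, 5)): m=3, p=5
After step 2 (SWAP(m, p)): m=5, p=3
After step 3 (SWAP(p, m)): m=3, p=5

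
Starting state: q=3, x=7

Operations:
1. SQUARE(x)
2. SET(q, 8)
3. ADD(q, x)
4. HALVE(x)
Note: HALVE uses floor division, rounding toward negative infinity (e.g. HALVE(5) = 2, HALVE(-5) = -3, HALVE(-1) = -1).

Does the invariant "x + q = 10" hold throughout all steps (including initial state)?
No, violated after step 1

The invariant is violated after step 1.

State at each step:
Initial: q=3, x=7
After step 1: q=3, x=49
After step 2: q=8, x=49
After step 3: q=57, x=49
After step 4: q=57, x=24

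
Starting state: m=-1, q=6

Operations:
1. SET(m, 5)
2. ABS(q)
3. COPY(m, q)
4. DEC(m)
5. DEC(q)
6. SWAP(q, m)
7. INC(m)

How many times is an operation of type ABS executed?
1

Counting ABS operations:
Step 2: ABS(q) ← ABS
Total: 1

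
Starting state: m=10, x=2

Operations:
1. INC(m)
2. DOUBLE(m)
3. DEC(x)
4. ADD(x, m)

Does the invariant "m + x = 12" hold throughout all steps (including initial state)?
No, violated after step 1

The invariant is violated after step 1.

State at each step:
Initial: m=10, x=2
After step 1: m=11, x=2
After step 2: m=22, x=2
After step 3: m=22, x=1
After step 4: m=22, x=23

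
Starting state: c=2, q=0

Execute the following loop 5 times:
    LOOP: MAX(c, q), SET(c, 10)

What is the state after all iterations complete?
c=10, q=0

Iteration trace:
Start: c=2, q=0
After iteration 1: c=10, q=0
After iteration 2: c=10, q=0
After iteration 3: c=10, q=0
After iteration 4: c=10, q=0
After iteration 5: c=10, q=0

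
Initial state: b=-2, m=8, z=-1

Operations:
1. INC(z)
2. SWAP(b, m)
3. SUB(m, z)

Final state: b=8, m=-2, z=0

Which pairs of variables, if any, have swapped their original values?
(m, b)

Comparing initial and final values:
z: -1 → 0
m: 8 → -2
b: -2 → 8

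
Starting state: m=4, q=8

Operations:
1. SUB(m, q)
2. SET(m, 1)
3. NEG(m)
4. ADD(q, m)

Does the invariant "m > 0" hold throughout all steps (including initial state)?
No, violated after step 1

The invariant is violated after step 1.

State at each step:
Initial: m=4, q=8
After step 1: m=-4, q=8
After step 2: m=1, q=8
After step 3: m=-1, q=8
After step 4: m=-1, q=7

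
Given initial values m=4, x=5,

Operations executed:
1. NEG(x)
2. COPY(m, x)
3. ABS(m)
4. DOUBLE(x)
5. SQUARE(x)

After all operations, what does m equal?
m = 5

Tracing execution:
Step 1: NEG(x) → m = 4
Step 2: COPY(m, x) → m = -5
Step 3: ABS(m) → m = 5
Step 4: DOUBLE(x) → m = 5
Step 5: SQUARE(x) → m = 5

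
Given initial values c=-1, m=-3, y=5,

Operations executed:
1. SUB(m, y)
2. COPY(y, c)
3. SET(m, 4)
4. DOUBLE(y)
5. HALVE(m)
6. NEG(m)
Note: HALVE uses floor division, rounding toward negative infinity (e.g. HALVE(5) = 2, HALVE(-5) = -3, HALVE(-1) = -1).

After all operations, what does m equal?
m = -2

Tracing execution:
Step 1: SUB(m, y) → m = -8
Step 2: COPY(y, c) → m = -8
Step 3: SET(m, 4) → m = 4
Step 4: DOUBLE(y) → m = 4
Step 5: HALVE(m) → m = 2
Step 6: NEG(m) → m = -2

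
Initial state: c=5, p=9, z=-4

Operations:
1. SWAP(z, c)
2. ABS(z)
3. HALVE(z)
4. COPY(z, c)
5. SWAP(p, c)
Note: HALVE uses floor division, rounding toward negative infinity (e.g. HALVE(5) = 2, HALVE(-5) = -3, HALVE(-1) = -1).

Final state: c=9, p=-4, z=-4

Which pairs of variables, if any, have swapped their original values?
None

Comparing initial and final values:
z: -4 → -4
c: 5 → 9
p: 9 → -4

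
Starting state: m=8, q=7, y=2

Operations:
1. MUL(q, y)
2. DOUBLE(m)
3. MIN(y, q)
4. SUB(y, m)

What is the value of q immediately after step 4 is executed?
q = 14

Tracing q through execution:
Initial: q = 7
After step 1 (MUL(q, y)): q = 14
After step 2 (DOUBLE(m)): q = 14
After step 3 (MIN(y, q)): q = 14
After step 4 (SUB(y, m)): q = 14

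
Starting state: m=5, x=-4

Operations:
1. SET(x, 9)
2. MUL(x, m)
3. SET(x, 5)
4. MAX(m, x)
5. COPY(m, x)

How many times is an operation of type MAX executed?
1

Counting MAX operations:
Step 4: MAX(m, x) ← MAX
Total: 1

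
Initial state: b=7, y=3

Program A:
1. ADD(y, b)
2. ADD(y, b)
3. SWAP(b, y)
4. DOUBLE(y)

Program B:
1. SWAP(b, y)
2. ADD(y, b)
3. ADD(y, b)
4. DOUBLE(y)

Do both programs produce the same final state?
No

Program A final state: b=17, y=14
Program B final state: b=3, y=26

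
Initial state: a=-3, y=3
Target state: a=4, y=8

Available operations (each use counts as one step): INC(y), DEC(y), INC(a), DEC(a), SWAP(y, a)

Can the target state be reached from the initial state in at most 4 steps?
No

The target state cannot be reached within 4 steps.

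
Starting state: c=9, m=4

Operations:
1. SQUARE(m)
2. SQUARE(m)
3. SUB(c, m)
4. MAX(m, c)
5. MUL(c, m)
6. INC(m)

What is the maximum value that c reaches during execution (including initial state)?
9

Values of c at each step:
Initial: c = 9 ← maximum
After step 1: c = 9
After step 2: c = 9
After step 3: c = -247
After step 4: c = -247
After step 5: c = -63232
After step 6: c = -63232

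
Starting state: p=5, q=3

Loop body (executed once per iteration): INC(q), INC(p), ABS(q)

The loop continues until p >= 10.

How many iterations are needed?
5

Tracing iterations:
Initial: p=5, q=3
After iteration 1: p=6, q=4
After iteration 2: p=7, q=5
After iteration 3: p=8, q=6
After iteration 4: p=9, q=7
After iteration 5: p=10, q=8
p >= 10 now holds, so the loop exits after 5 iterations.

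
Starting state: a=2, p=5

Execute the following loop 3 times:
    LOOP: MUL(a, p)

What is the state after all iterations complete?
a=250, p=5

Iteration trace:
Start: a=2, p=5
After iteration 1: a=10, p=5
After iteration 2: a=50, p=5
After iteration 3: a=250, p=5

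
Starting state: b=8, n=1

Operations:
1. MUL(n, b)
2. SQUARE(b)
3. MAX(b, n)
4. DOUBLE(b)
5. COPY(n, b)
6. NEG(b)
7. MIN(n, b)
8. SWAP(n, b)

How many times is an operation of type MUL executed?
1

Counting MUL operations:
Step 1: MUL(n, b) ← MUL
Total: 1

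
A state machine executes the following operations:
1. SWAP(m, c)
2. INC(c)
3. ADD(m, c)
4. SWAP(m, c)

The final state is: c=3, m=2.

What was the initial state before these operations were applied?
c=1, m=1

Working backwards:
Final state: c=3, m=2
Before step 4 (SWAP(m, c)): c=2, m=3
Before step 3 (ADD(m, c)): c=2, m=1
Before step 2 (INC(c)): c=1, m=1
Before step 1 (SWAP(m, c)): c=1, m=1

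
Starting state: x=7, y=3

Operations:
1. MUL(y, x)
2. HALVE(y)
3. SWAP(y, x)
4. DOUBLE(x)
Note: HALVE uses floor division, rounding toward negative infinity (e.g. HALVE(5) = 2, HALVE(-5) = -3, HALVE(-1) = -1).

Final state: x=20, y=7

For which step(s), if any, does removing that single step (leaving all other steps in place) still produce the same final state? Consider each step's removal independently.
None - removing any single step changes the final result

Testing removal of each single step:
Without step 1: final = x=2, y=7 (different)
Without step 2: final = x=42, y=7 (different)
Without step 3: final = x=14, y=10 (different)
Without step 4: final = x=10, y=7 (different)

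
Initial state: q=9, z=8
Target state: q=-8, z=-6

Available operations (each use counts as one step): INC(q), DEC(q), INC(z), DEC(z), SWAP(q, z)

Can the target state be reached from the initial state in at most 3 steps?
No

The target state cannot be reached within 3 steps.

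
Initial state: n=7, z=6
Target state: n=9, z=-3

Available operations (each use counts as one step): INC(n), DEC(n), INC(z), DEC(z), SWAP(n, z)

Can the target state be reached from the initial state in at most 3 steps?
No

The target state cannot be reached within 3 steps.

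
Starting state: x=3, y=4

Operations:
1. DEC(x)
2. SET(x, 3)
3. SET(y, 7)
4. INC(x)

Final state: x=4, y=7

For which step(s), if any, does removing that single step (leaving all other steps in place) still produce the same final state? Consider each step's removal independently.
Step(s) 1

Testing removal of each single step:
Without step 1: final = x=4, y=7 (same)
Without step 2: final = x=3, y=7 (different)
Without step 3: final = x=4, y=4 (different)
Without step 4: final = x=3, y=7 (different)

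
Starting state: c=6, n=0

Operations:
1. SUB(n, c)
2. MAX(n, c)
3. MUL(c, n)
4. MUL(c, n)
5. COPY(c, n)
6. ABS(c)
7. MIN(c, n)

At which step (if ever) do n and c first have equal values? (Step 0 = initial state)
Step 2

n and c first become equal after step 2.

Comparing values at each step:
Initial: n=0, c=6
After step 1: n=-6, c=6
After step 2: n=6, c=6 ← equal!
After step 3: n=6, c=36
After step 4: n=6, c=216
After step 5: n=6, c=6 ← equal!
After step 6: n=6, c=6 ← equal!
After step 7: n=6, c=6 ← equal!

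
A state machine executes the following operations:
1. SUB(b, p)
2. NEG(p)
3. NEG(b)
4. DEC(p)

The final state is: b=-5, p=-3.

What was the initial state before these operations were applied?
b=7, p=2

Working backwards:
Final state: b=-5, p=-3
Before step 4 (DEC(p)): b=-5, p=-2
Before step 3 (NEG(b)): b=5, p=-2
Before step 2 (NEG(p)): b=5, p=2
Before step 1 (SUB(b, p)): b=7, p=2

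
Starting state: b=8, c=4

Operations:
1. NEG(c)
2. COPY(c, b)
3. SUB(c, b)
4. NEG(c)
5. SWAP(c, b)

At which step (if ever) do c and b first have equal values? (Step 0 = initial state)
Step 2

c and b first become equal after step 2.

Comparing values at each step:
Initial: c=4, b=8
After step 1: c=-4, b=8
After step 2: c=8, b=8 ← equal!
After step 3: c=0, b=8
After step 4: c=0, b=8
After step 5: c=8, b=0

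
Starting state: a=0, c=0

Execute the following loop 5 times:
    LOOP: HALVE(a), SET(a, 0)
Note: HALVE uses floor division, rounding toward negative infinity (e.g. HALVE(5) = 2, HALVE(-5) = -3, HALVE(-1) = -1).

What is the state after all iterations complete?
a=0, c=0

Iteration trace:
Start: a=0, c=0
After iteration 1: a=0, c=0
After iteration 2: a=0, c=0
After iteration 3: a=0, c=0
After iteration 4: a=0, c=0
After iteration 5: a=0, c=0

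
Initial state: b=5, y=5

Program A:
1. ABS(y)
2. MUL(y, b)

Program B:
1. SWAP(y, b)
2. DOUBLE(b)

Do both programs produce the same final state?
No

Program A final state: b=5, y=25
Program B final state: b=10, y=5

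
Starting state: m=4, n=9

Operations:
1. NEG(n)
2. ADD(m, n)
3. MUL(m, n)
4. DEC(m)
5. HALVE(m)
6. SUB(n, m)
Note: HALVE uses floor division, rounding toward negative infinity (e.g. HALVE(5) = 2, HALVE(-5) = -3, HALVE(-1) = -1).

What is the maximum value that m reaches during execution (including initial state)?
45

Values of m at each step:
Initial: m = 4
After step 1: m = 4
After step 2: m = -5
After step 3: m = 45 ← maximum
After step 4: m = 44
After step 5: m = 22
After step 6: m = 22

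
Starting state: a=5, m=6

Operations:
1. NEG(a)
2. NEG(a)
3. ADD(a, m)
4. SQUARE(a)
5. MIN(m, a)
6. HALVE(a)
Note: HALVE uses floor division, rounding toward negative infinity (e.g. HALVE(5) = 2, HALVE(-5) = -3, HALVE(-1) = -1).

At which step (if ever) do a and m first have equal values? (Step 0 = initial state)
Never

a and m never become equal during execution.

Comparing values at each step:
Initial: a=5, m=6
After step 1: a=-5, m=6
After step 2: a=5, m=6
After step 3: a=11, m=6
After step 4: a=121, m=6
After step 5: a=121, m=6
After step 6: a=60, m=6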